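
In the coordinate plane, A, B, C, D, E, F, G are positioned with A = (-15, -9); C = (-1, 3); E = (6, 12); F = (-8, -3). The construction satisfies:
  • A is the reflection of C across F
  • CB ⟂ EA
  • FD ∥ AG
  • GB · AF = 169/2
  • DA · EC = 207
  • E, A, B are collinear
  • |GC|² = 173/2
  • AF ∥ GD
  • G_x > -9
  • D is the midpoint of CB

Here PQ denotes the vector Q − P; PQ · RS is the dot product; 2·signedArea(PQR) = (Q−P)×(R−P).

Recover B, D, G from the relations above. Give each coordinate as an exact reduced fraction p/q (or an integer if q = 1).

1. B_x = -2  [E, A, B are collinear ∩ CB ⟂ EA]
2. B_y = 4  [E, A, B are collinear ∩ CB ⟂ EA]
   → B = (-2, 4)
3. D_x = -3/2  [D is the midpoint of CB]
4. D_y = 7/2  [D is the midpoint of CB]
   → D = (-3/2, 7/2)
5. G_x = -17/2  [AF ∥ GD ∩ FD ∥ AG]
6. G_y = -5/2  [AF ∥ GD ∩ FD ∥ AG]
   → G = (-17/2, -5/2)

B = (-2, 4)
D = (-3/2, 7/2)
G = (-17/2, -5/2)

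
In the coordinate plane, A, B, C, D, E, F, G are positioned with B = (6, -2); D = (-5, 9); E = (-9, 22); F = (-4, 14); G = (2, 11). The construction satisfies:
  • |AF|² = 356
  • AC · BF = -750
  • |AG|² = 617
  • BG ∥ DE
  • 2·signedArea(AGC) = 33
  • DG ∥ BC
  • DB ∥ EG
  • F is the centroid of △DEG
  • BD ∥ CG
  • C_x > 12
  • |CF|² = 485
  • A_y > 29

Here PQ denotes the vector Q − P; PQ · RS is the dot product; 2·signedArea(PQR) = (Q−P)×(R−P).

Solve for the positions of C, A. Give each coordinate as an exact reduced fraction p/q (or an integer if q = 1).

1. C_x = 13  [BD ∥ CG ∩ DG ∥ BC]
2. C_y = 0  [BD ∥ CG ∩ DG ∥ BC]
   → C = (13, 0)
3. A_x = -14  [AC · BF = -750 ∩ 2·signedArea(AGC) = 33]
4. A_y = 30  [AC · BF = -750 ∩ 2·signedArea(AGC) = 33]
   → A = (-14, 30)

A = (-14, 30)
C = (13, 0)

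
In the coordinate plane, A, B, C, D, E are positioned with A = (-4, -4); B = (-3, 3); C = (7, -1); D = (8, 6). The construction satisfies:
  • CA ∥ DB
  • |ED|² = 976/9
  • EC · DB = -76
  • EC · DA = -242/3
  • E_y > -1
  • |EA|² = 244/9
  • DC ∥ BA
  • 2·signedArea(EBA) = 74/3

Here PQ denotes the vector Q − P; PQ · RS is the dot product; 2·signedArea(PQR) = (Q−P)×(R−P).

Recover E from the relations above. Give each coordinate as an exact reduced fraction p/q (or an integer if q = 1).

E = (0, -2/3)

1. E_x = 0  [2·signedArea(EBA) = 74/3 ∩ EC · DB = -76]
2. E_y = -2/3  [2·signedArea(EBA) = 74/3 ∩ EC · DB = -76]
   → E = (0, -2/3)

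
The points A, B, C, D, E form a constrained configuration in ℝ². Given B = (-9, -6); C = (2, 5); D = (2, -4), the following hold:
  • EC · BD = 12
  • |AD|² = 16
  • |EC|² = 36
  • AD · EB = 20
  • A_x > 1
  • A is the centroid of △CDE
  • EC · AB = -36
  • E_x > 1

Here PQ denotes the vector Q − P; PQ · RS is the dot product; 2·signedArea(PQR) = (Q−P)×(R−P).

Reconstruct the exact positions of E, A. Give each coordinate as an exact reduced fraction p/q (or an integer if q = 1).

1. E_x = 2  [line -11·x + -2·y + 20 = 0 ∩ |EC|² = 36]
2. E_y = -1  [line -11·x + -2·y + 20 = 0 ∩ |EC|² = 36]
   → E = (2, -1)
3. A_x = 2  [A is the centroid of △CDE]
4. A_y = 0  [A is the centroid of △CDE]
   → A = (2, 0)

A = (2, 0)
E = (2, -1)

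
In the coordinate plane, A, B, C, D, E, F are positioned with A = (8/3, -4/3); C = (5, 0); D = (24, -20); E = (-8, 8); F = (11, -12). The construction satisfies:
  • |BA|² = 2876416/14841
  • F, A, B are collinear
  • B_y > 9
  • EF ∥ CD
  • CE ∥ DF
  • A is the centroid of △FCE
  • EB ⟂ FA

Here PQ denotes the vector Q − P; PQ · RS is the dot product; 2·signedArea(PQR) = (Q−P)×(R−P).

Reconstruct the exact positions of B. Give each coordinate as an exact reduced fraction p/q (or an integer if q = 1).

1. B_x = -9736/1649  [F, A, B are collinear ∩ EB ⟂ FA]
2. B_y = 15892/1649  [F, A, B are collinear ∩ EB ⟂ FA]
   → B = (-9736/1649, 15892/1649)

B = (-9736/1649, 15892/1649)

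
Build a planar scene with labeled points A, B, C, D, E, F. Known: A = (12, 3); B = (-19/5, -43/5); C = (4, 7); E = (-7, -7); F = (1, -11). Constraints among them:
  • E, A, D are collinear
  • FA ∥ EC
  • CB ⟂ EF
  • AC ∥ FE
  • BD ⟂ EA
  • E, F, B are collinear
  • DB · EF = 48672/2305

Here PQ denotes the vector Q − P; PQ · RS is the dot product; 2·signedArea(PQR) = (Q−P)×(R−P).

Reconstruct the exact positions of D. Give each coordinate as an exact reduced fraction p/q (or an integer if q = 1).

1. D_x = -11879/2305  [E, A, D are collinear ∩ BD ⟂ EA]
2. D_y = -2779/461  [E, A, D are collinear ∩ BD ⟂ EA]
   → D = (-11879/2305, -2779/461)

D = (-11879/2305, -2779/461)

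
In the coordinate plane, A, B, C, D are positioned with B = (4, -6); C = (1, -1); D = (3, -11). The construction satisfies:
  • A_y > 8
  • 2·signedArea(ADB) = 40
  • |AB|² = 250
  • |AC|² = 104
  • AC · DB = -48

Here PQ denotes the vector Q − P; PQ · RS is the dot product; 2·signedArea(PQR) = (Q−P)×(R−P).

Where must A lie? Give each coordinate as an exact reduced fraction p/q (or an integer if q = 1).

A = (-1, 9)

1. A_x = -1  [2·signedArea(ADB) = 40 ∩ AC · DB = -48]
2. A_y = 9  [2·signedArea(ADB) = 40 ∩ AC · DB = -48]
   → A = (-1, 9)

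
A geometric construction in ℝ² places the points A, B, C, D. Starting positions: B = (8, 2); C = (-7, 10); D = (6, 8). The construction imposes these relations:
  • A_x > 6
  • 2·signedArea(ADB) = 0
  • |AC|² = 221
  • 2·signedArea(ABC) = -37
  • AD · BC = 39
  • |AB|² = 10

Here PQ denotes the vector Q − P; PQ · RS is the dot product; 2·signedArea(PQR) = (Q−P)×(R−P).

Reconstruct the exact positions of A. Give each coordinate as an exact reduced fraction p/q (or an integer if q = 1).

1. A_x = 7  [2·signedArea(ADB) = 0 ∩ AD · BC = 39]
2. A_y = 5  [2·signedArea(ADB) = 0 ∩ AD · BC = 39]
   → A = (7, 5)

A = (7, 5)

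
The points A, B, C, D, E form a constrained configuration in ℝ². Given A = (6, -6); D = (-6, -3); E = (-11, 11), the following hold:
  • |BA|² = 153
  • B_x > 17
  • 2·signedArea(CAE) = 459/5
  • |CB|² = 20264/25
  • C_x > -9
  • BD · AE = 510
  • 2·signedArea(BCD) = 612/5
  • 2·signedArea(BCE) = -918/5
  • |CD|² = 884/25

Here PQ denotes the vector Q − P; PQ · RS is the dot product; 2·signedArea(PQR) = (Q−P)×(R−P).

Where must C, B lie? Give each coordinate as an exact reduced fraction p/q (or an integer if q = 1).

B = (18, -9)
C = (-8, 13/5)

1. B_x = 18  [line 17·x + -17·y + -459 = 0 ∩ |BA|² = 153]
2. B_y = -9  [line 17·x + -17·y + -459 = 0 ∩ |BA|² = 153]
   → B = (18, -9)
3. C_x = -8  [2·signedArea(CAE) = 459/5 ∩ 2·signedArea(BCD) = 612/5]
4. C_y = 13/5  [2·signedArea(CAE) = 459/5 ∩ 2·signedArea(BCD) = 612/5]
   → C = (-8, 13/5)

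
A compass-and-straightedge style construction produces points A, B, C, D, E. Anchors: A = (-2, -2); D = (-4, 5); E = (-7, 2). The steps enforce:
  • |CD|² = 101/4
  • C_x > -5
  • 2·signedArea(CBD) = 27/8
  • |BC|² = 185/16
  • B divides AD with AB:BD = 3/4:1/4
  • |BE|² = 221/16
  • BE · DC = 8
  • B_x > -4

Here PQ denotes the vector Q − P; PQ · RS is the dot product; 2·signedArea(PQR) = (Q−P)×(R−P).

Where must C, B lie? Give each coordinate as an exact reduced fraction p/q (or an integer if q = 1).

B = (-7/2, 13/4)
C = (-9/2, 0)

1. B_x = -7/2  [B divides AD with AB:BD = 3/4:1/4]
2. B_y = 13/4  [B divides AD with AB:BD = 3/4:1/4]
   → B = (-7/2, 13/4)
3. C_x = -9/2  [2·signedArea(CBD) = 27/8 ∩ BE · DC = 8]
4. C_y = 0  [2·signedArea(CBD) = 27/8 ∩ BE · DC = 8]
   → C = (-9/2, 0)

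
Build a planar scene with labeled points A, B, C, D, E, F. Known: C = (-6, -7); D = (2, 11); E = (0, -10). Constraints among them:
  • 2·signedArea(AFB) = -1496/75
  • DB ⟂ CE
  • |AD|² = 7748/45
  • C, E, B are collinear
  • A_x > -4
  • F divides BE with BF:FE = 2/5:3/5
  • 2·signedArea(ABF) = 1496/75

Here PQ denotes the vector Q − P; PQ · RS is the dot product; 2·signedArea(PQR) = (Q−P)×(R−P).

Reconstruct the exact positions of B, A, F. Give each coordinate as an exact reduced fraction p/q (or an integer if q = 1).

1. B_x = -34/5  [C, E, B are collinear ∩ DB ⟂ CE]
2. B_y = -33/5  [C, E, B are collinear ∩ DB ⟂ CE]
   → B = (-34/5, -33/5)
3. F_x = -102/25  [F divides BE with BF:FE = 2/5:3/5]
4. F_y = -199/25  [F divides BE with BF:FE = 2/5:3/5]
   → F = (-102/25, -199/25)
5. A_x = -18/5  [line -34/25·x + -68/25·y + -544/75 = 0 ∩ |AD|² = 7748/45]
6. A_y = -13/15  [line -34/25·x + -68/25·y + -544/75 = 0 ∩ |AD|² = 7748/45]
   → A = (-18/5, -13/15)

A = (-18/5, -13/15)
B = (-34/5, -33/5)
F = (-102/25, -199/25)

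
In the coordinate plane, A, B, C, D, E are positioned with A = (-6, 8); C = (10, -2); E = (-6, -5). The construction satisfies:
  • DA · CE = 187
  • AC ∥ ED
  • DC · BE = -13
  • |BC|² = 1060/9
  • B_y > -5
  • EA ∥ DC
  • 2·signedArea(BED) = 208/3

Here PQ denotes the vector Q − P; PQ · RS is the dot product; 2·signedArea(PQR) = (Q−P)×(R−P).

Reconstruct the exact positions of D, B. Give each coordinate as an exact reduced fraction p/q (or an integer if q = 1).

B = (-2/3, -4)
D = (10, -15)

1. D_x = 10  [EA ∥ DC ∩ AC ∥ ED]
2. D_y = -15  [EA ∥ DC ∩ AC ∥ ED]
   → D = (10, -15)
3. B_x = -2/3  [2·signedArea(BED) = 208/3 ∩ DC · BE = -13]
4. B_y = -4  [2·signedArea(BED) = 208/3 ∩ DC · BE = -13]
   → B = (-2/3, -4)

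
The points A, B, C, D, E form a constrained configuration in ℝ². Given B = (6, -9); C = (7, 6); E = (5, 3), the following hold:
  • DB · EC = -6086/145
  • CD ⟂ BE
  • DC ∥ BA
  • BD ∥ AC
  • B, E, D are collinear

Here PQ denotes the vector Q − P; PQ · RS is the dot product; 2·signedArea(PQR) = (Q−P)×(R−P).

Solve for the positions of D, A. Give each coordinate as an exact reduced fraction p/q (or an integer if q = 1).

1. D_x = 691/145  [B, E, D are collinear ∩ CD ⟂ BE]
2. D_y = 843/145  [B, E, D are collinear ∩ CD ⟂ BE]
   → D = (691/145, 843/145)
3. A_x = 1194/145  [BD ∥ AC ∩ DC ∥ BA]
4. A_y = -1278/145  [BD ∥ AC ∩ DC ∥ BA]
   → A = (1194/145, -1278/145)

A = (1194/145, -1278/145)
D = (691/145, 843/145)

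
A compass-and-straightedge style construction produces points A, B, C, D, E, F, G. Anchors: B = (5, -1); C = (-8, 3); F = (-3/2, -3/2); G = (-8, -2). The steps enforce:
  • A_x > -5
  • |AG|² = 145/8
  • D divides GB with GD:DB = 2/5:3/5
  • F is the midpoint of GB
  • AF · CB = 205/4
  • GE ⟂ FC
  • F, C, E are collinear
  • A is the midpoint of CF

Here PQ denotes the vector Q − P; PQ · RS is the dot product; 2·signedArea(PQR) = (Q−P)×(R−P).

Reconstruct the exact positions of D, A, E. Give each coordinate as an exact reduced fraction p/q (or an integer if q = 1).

A = (-19/4, 3/4)
D = (-14/5, -8/5)
E = (-283/50, 69/50)

1. D_x = -14/5  [D divides GB with GD:DB = 2/5:3/5]
2. D_y = -8/5  [D divides GB with GD:DB = 2/5:3/5]
   → D = (-14/5, -8/5)
3. A_x = -19/4  [A is the midpoint of CF]
4. A_y = 3/4  [A is the midpoint of CF]
   → A = (-19/4, 3/4)
5. E_x = -283/50  [F, C, E are collinear ∩ GE ⟂ FC]
6. E_y = 69/50  [F, C, E are collinear ∩ GE ⟂ FC]
   → E = (-283/50, 69/50)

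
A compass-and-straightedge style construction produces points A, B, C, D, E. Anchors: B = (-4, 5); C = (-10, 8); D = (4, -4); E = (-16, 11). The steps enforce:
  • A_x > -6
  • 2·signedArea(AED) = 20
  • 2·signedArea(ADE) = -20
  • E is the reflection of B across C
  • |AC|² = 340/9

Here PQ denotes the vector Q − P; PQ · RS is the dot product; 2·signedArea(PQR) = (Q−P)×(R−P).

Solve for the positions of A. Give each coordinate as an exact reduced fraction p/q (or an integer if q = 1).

A = (-16/3, 4)

1. A_x = -16/3  [line 15·x + 20·y + 0 = 0 ∩ |AC|² = 340/9]
2. A_y = 4  [line 15·x + 20·y + 0 = 0 ∩ |AC|² = 340/9]
   → A = (-16/3, 4)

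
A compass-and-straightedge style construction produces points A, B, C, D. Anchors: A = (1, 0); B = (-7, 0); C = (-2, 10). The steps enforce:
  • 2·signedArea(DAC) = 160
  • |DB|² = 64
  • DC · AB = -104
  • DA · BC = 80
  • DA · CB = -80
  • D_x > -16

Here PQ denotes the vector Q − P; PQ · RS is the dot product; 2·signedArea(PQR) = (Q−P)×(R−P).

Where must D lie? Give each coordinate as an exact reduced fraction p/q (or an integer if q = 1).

1. D_x = -15  [DA · BC = 80 ∩ DC · AB = -104]
2. D_y = 0  [DA · BC = 80 ∩ DC · AB = -104]
   → D = (-15, 0)

D = (-15, 0)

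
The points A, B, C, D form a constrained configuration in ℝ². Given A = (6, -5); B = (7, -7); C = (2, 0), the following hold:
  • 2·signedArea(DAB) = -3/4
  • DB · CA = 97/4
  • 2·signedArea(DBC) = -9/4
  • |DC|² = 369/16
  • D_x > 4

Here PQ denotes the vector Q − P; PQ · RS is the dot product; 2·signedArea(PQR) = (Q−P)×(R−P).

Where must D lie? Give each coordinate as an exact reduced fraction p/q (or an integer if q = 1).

1. D_x = 5  [2·signedArea(DAB) = -3/4 ∩ 2·signedArea(DBC) = -9/4]
2. D_y = -15/4  [2·signedArea(DAB) = -3/4 ∩ 2·signedArea(DBC) = -9/4]
   → D = (5, -15/4)

D = (5, -15/4)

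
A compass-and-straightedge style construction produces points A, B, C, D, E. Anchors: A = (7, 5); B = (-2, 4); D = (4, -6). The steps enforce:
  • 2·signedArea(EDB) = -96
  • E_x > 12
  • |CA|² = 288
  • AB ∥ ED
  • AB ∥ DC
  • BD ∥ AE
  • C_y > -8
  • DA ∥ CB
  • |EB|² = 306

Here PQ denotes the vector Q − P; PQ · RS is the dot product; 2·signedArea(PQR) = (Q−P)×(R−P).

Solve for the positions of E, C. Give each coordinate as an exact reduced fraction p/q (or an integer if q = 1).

C = (-5, -7)
E = (13, -5)

1. E_x = 13  [AB ∥ ED ∩ BD ∥ AE]
2. E_y = -5  [AB ∥ ED ∩ BD ∥ AE]
   → E = (13, -5)
3. C_x = -5  [DA ∥ CB ∩ AB ∥ DC]
4. C_y = -7  [DA ∥ CB ∩ AB ∥ DC]
   → C = (-5, -7)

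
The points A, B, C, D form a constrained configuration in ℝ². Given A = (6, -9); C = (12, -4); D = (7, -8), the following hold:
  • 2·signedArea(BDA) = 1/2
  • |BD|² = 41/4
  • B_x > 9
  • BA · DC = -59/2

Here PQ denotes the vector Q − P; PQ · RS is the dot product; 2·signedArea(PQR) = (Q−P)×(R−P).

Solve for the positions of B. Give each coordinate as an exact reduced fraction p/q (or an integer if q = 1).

1. B_x = 19/2  [2·signedArea(BDA) = 1/2 ∩ BA · DC = -59/2]
2. B_y = -6  [2·signedArea(BDA) = 1/2 ∩ BA · DC = -59/2]
   → B = (19/2, -6)

B = (19/2, -6)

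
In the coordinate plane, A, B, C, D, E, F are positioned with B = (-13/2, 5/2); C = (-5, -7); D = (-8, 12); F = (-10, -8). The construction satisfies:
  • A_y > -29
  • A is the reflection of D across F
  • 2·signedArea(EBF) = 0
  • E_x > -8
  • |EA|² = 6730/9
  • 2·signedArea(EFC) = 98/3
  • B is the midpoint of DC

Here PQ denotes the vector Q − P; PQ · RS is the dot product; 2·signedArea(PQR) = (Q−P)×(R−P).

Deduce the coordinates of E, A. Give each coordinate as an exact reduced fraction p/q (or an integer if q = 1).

A = (-12, -28)
E = (-23/3, -1)

1. E_x = -23/3  [2·signedArea(EBF) = 0 ∩ 2·signedArea(EFC) = 98/3]
2. E_y = -1  [2·signedArea(EBF) = 0 ∩ 2·signedArea(EFC) = 98/3]
   → E = (-23/3, -1)
3. A_x = -12  [A is the reflection of D across F]
4. A_y = -28  [A is the reflection of D across F]
   → A = (-12, -28)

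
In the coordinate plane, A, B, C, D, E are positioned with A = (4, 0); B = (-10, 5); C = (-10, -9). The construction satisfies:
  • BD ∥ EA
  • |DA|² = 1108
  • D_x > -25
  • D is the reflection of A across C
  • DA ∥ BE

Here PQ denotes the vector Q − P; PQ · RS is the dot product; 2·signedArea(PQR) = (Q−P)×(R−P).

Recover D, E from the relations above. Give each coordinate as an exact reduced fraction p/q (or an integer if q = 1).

D = (-24, -18)
E = (18, 23)

1. D_x = -24  [D is the reflection of A across C]
2. D_y = -18  [D is the reflection of A across C]
   → D = (-24, -18)
3. E_x = 18  [BD ∥ EA ∩ DA ∥ BE]
4. E_y = 23  [BD ∥ EA ∩ DA ∥ BE]
   → E = (18, 23)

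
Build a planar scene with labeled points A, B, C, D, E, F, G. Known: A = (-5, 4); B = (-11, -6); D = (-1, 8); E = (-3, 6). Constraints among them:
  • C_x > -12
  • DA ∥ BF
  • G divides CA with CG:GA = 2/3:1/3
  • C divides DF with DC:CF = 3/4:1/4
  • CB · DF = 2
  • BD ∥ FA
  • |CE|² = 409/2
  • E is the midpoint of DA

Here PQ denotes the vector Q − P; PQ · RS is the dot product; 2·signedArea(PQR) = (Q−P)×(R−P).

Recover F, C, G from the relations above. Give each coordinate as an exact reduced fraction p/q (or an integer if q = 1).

1. F_x = -15  [BD ∥ FA ∩ DA ∥ BF]
2. F_y = -10  [BD ∥ FA ∩ DA ∥ BF]
   → F = (-15, -10)
3. C_x = -23/2  [C divides DF with DC:CF = 3/4:1/4]
4. C_y = -11/2  [C divides DF with DC:CF = 3/4:1/4]
   → C = (-23/2, -11/2)
5. G_x = -43/6  [G divides CA with CG:GA = 2/3:1/3]
6. G_y = 5/6  [G divides CA with CG:GA = 2/3:1/3]
   → G = (-43/6, 5/6)

C = (-23/2, -11/2)
F = (-15, -10)
G = (-43/6, 5/6)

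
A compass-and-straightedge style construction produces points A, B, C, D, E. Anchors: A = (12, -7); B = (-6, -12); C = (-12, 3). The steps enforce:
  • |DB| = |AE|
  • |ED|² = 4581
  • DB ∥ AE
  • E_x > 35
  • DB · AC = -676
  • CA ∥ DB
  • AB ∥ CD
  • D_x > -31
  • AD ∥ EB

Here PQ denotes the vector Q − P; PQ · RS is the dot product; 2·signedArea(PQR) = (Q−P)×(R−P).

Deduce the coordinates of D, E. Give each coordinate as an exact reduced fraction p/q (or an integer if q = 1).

1. D_x = -30  [CA ∥ DB ∩ AB ∥ CD]
2. D_y = -2  [CA ∥ DB ∩ AB ∥ CD]
   → D = (-30, -2)
3. E_x = 36  [AD ∥ EB ∩ DB ∥ AE]
4. E_y = -17  [AD ∥ EB ∩ DB ∥ AE]
   → E = (36, -17)

D = (-30, -2)
E = (36, -17)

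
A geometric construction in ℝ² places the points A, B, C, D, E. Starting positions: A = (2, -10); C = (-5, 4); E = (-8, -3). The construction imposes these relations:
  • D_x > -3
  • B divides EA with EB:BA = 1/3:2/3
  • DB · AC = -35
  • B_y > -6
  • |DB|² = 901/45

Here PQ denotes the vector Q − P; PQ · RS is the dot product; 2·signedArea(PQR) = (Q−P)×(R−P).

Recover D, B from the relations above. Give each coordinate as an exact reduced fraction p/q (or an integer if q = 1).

B = (-14/3, -16/3)
D = (-11/5, -8/5)

1. B_x = -14/3  [B divides EA with EB:BA = 1/3:2/3]
2. B_y = -16/3  [B divides EA with EB:BA = 1/3:2/3]
   → B = (-14/3, -16/3)
3. D_x = -11/5  [line 7·x + -14·y + -7 = 0 ∩ |DB|² = 901/45]
4. D_y = -8/5  [line 7·x + -14·y + -7 = 0 ∩ |DB|² = 901/45]
   → D = (-11/5, -8/5)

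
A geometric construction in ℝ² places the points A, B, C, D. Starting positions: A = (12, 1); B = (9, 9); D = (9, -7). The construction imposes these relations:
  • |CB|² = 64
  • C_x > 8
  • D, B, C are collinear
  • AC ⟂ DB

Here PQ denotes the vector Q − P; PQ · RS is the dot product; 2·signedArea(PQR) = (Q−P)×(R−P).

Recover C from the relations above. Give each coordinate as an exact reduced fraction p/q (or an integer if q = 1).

C = (9, 1)

1. C_x = 9  [D, B, C are collinear ∩ AC ⟂ DB]
2. C_y = 1  [D, B, C are collinear ∩ AC ⟂ DB]
   → C = (9, 1)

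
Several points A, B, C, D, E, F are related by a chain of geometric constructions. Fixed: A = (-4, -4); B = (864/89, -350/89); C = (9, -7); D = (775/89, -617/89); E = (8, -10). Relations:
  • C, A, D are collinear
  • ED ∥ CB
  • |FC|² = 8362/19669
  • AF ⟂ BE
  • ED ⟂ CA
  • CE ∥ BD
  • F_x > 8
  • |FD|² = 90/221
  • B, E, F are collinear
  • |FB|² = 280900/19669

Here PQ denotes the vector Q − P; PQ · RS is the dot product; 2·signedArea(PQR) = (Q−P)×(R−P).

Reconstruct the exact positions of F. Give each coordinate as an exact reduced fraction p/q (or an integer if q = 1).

F = (170804/19669, -148900/19669)

1. F_x = 170804/19669  [B, E, F are collinear ∩ AF ⟂ BE]
2. F_y = -148900/19669  [B, E, F are collinear ∩ AF ⟂ BE]
   → F = (170804/19669, -148900/19669)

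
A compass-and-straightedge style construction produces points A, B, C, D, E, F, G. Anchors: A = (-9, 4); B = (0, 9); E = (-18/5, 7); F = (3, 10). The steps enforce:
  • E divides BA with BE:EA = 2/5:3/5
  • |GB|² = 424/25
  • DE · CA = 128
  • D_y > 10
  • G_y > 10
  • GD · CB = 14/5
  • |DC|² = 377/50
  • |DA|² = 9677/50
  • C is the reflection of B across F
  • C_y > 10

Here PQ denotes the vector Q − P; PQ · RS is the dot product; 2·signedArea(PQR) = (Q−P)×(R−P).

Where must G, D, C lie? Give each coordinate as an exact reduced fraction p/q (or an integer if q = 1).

1. C_x = 6  [C is the reflection of B across F]
2. C_y = 11  [C is the reflection of B across F]
   → C = (6, 11)
3. D_x = 33/10  [line 15·x + 7·y + -123 = 0 ∩ |DC|² = 377/50]
4. D_y = 21/2  [line 15·x + 7·y + -123 = 0 ∩ |DC|² = 377/50]
   → D = (33/10, 21/2)
5. G_x = 18/5  [line 6·x + 2·y + -218/5 = 0 ∩ |GB|² = 424/25]
6. G_y = 11  [line 6·x + 2·y + -218/5 = 0 ∩ |GB|² = 424/25]
   → G = (18/5, 11)

C = (6, 11)
D = (33/10, 21/2)
G = (18/5, 11)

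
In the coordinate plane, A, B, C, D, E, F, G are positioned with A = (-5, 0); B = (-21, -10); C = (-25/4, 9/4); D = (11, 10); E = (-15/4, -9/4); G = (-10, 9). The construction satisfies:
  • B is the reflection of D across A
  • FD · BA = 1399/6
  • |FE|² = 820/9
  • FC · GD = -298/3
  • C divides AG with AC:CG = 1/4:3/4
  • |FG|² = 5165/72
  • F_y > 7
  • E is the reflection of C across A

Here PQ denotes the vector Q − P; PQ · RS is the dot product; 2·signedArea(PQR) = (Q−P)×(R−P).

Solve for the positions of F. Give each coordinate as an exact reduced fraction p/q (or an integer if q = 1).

F = (-7/4, 85/12)

1. F_x = -7/4  [FD · BA = 1399/6 ∩ FC · GD = -298/3]
2. F_y = 85/12  [FD · BA = 1399/6 ∩ FC · GD = -298/3]
   → F = (-7/4, 85/12)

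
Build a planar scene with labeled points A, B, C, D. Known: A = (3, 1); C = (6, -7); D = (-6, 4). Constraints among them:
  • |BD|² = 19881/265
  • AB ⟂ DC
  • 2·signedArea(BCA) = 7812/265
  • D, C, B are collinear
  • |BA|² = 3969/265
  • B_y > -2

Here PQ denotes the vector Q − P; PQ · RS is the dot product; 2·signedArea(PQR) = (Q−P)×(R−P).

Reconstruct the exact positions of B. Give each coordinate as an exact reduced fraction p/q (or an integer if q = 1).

1. B_x = 102/265  [D, C, B are collinear ∩ AB ⟂ DC]
2. B_y = -491/265  [D, C, B are collinear ∩ AB ⟂ DC]
   → B = (102/265, -491/265)

B = (102/265, -491/265)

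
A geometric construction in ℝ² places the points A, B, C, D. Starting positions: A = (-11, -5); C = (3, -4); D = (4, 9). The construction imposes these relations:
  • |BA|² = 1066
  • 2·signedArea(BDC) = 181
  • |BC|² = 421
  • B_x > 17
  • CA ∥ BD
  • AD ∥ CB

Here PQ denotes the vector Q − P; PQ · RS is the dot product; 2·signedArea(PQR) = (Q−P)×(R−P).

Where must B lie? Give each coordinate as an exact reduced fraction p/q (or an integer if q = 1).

1. B_x = 18  [CA ∥ BD ∩ AD ∥ CB]
2. B_y = 10  [CA ∥ BD ∩ AD ∥ CB]
   → B = (18, 10)

B = (18, 10)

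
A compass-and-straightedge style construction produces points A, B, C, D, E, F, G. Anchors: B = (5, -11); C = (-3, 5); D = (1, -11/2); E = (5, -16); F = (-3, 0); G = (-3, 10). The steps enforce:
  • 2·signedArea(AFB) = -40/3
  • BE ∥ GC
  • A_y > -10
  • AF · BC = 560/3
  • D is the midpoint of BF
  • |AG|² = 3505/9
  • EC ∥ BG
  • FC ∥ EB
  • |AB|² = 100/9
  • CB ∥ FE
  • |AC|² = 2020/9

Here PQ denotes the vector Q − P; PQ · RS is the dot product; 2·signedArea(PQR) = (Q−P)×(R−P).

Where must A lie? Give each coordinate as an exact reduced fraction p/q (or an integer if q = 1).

1. A_x = 7/3  [2·signedArea(AFB) = -40/3 ∩ AF · BC = 560/3]
2. A_y = -9  [2·signedArea(AFB) = -40/3 ∩ AF · BC = 560/3]
   → A = (7/3, -9)

A = (7/3, -9)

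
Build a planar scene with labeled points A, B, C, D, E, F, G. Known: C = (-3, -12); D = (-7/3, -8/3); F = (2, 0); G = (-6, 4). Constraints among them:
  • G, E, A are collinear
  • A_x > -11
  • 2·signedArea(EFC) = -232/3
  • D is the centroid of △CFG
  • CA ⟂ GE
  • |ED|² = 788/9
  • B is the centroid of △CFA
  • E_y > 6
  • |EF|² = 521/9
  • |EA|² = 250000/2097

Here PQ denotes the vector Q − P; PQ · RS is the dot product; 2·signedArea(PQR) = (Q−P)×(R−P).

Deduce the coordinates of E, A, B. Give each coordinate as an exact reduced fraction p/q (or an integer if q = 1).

A = (-2555/233, 220/233)
B = (-2788/699, -2576/699)
E = (-5/3, 20/3)

1. E_x = -5/3  [line 12·x + -5·y + 160/3 = 0 ∩ |EF|² = 521/9]
2. E_y = 20/3  [line 12·x + -5·y + 160/3 = 0 ∩ |EF|² = 521/9]
   → E = (-5/3, 20/3)
3. A_x = -2555/233  [G, E, A are collinear ∩ CA ⟂ GE]
4. A_y = 220/233  [G, E, A are collinear ∩ CA ⟂ GE]
   → A = (-2555/233, 220/233)
5. B_x = -2788/699  [B is the centroid of △CFA]
6. B_y = -2576/699  [B is the centroid of △CFA]
   → B = (-2788/699, -2576/699)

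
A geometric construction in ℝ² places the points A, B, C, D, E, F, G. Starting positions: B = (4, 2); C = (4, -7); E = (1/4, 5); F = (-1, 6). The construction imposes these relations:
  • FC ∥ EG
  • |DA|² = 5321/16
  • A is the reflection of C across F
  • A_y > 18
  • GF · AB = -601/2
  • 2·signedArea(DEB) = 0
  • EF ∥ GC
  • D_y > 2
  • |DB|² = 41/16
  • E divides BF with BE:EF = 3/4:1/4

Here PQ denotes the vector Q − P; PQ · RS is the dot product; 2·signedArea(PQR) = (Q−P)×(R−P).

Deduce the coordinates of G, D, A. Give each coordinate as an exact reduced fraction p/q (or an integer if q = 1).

1. G_x = 21/4  [EF ∥ GC ∩ FC ∥ EG]
2. G_y = -8  [EF ∥ GC ∩ FC ∥ EG]
   → G = (21/4, -8)
3. D_x = 11/4  [line 3·x + 15/4·y + -39/2 = 0 ∩ |DB|² = 41/16]
4. D_y = 3  [line 3·x + 15/4·y + -39/2 = 0 ∩ |DB|² = 41/16]
   → D = (11/4, 3)
5. A_x = -6  [A is the reflection of C across F]
6. A_y = 19  [A is the reflection of C across F]
   → A = (-6, 19)

A = (-6, 19)
D = (11/4, 3)
G = (21/4, -8)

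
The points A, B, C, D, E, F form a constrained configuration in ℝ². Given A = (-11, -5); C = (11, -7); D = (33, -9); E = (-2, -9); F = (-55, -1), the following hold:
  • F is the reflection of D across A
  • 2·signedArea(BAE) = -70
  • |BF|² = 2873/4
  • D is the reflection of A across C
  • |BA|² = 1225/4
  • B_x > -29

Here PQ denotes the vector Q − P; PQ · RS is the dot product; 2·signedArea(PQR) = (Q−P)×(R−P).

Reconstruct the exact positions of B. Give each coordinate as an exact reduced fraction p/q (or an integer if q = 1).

B = (-57/2, -5)

1. B_x = -57/2  [line 4·x + 9·y + 159 = 0 ∩ |BF|² = 2873/4]
2. B_y = -5  [line 4·x + 9·y + 159 = 0 ∩ |BF|² = 2873/4]
   → B = (-57/2, -5)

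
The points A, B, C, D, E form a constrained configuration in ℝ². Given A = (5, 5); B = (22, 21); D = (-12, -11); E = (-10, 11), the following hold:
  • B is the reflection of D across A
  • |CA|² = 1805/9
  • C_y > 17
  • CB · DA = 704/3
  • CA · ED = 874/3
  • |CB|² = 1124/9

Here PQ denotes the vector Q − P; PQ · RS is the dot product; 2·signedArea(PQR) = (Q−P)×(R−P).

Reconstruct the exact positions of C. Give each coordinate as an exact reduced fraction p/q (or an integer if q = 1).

C = (34/3, 53/3)

1. C_x = 34/3  [CB · DA = 704/3 ∩ CA · ED = 874/3]
2. C_y = 53/3  [CB · DA = 704/3 ∩ CA · ED = 874/3]
   → C = (34/3, 53/3)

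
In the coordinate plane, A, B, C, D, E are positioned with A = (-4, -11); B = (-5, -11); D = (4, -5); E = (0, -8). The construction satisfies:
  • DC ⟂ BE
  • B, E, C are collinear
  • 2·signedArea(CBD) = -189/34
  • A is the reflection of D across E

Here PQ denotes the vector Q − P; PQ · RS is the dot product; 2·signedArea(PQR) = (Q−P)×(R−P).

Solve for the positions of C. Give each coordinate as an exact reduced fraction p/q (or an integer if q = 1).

C = (145/34, -185/34)

1. C_x = 145/34  [B, E, C are collinear ∩ DC ⟂ BE]
2. C_y = -185/34  [B, E, C are collinear ∩ DC ⟂ BE]
   → C = (145/34, -185/34)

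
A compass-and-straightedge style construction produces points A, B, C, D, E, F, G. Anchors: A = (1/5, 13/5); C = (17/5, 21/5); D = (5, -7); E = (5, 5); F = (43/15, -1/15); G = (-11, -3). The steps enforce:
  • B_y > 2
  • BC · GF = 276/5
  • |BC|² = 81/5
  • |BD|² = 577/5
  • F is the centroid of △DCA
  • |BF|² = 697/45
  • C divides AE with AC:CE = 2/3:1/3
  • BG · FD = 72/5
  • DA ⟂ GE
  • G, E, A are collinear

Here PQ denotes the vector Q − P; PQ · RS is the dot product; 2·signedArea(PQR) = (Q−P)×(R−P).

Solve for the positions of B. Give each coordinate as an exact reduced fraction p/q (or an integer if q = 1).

B = (-1/5, 12/5)

1. B_x = -1/5  [BG · FD = 72/5 ∩ BC · GF = 276/5]
2. B_y = 12/5  [BG · FD = 72/5 ∩ BC · GF = 276/5]
   → B = (-1/5, 12/5)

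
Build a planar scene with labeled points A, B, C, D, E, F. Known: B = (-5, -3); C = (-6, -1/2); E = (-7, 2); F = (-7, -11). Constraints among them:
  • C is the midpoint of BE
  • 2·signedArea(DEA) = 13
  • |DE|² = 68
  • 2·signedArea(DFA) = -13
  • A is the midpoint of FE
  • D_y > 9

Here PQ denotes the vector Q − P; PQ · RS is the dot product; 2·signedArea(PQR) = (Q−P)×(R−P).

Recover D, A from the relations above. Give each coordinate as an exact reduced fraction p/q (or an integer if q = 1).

A = (-7, -9/2)
D = (-5, 10)

1. A_x = -7  [A is the midpoint of FE]
2. A_y = -9/2  [A is the midpoint of FE]
   → A = (-7, -9/2)
3. D_x = -5  [2·signedArea(DFA) = -13]
4. D_y = 10  [|DE|² = 68]
   → D = (-5, 10)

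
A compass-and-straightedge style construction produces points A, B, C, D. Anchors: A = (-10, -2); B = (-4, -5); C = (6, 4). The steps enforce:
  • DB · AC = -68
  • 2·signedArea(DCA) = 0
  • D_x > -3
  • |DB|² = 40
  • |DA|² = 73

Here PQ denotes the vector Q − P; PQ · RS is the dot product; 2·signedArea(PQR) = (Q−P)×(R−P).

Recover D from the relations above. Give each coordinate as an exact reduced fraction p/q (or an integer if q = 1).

1. D_x = -2  [2·signedArea(DCA) = 0 ∩ DB · AC = -68]
2. D_y = 1  [2·signedArea(DCA) = 0 ∩ DB · AC = -68]
   → D = (-2, 1)

D = (-2, 1)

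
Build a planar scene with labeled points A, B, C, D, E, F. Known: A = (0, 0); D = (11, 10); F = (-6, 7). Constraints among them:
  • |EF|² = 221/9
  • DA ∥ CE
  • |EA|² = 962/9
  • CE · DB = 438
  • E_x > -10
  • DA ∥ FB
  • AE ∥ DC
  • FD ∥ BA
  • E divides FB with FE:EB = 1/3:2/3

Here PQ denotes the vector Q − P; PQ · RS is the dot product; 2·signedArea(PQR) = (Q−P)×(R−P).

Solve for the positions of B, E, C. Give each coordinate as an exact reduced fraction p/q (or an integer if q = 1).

1. B_x = -17  [FD ∥ BA ∩ DA ∥ FB]
2. B_y = -3  [FD ∥ BA ∩ DA ∥ FB]
   → B = (-17, -3)
3. E_x = -29/3  [E divides FB with FE:EB = 1/3:2/3]
4. E_y = 11/3  [E divides FB with FE:EB = 1/3:2/3]
   → E = (-29/3, 11/3)
5. C_x = 4/3  [DA ∥ CE ∩ AE ∥ DC]
6. C_y = 41/3  [DA ∥ CE ∩ AE ∥ DC]
   → C = (4/3, 41/3)

B = (-17, -3)
C = (4/3, 41/3)
E = (-29/3, 11/3)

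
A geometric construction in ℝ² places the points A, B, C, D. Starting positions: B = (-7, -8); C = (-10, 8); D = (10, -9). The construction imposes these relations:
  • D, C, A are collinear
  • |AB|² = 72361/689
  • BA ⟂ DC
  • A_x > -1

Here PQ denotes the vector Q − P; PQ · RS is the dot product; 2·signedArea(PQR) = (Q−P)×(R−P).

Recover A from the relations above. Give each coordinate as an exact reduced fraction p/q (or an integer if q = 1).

1. A_x = -250/689  [D, C, A are collinear ∩ BA ⟂ DC]
2. A_y = -132/689  [D, C, A are collinear ∩ BA ⟂ DC]
   → A = (-250/689, -132/689)

A = (-250/689, -132/689)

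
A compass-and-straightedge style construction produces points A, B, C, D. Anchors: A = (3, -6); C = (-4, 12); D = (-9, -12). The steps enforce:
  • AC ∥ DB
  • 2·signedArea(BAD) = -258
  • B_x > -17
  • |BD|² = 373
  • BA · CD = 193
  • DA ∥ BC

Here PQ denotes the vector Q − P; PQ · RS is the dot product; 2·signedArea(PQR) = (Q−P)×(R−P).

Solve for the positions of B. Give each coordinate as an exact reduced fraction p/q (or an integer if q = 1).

B = (-16, 6)

1. B_x = -16  [DA ∥ BC ∩ AC ∥ DB]
2. B_y = 6  [DA ∥ BC ∩ AC ∥ DB]
   → B = (-16, 6)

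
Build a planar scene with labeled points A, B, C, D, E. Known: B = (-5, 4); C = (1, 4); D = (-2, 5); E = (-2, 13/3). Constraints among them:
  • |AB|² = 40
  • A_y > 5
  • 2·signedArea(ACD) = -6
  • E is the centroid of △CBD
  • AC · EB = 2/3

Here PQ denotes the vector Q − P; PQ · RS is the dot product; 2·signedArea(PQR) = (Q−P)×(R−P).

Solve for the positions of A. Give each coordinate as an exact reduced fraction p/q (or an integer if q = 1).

A = (1, 6)

1. A_x = 1  [AC · EB = 2/3 ∩ 2·signedArea(ACD) = -6]
2. A_y = 6  [AC · EB = 2/3 ∩ 2·signedArea(ACD) = -6]
   → A = (1, 6)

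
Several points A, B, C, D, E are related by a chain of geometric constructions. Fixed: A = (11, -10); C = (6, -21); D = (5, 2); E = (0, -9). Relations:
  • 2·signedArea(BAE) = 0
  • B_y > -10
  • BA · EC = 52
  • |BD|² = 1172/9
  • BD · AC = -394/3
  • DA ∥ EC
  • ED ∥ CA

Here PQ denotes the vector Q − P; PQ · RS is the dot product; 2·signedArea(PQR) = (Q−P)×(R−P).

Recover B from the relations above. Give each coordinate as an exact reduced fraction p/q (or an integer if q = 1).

1. B_x = 11/3  [2·signedArea(BAE) = 0 ∩ BD · AC = -394/3]
2. B_y = -28/3  [2·signedArea(BAE) = 0 ∩ BD · AC = -394/3]
   → B = (11/3, -28/3)

B = (11/3, -28/3)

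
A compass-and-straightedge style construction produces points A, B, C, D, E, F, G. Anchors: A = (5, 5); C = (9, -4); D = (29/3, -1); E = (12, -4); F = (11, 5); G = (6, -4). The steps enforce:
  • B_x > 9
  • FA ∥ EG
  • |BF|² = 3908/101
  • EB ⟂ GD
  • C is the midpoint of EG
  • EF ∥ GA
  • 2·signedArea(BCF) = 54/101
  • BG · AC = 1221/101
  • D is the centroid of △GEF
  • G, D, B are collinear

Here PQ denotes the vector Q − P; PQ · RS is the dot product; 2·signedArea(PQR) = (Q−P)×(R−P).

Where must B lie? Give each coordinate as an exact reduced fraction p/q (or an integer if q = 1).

B = (969/101, -107/101)

1. B_x = 969/101  [G, D, B are collinear ∩ EB ⟂ GD]
2. B_y = -107/101  [G, D, B are collinear ∩ EB ⟂ GD]
   → B = (969/101, -107/101)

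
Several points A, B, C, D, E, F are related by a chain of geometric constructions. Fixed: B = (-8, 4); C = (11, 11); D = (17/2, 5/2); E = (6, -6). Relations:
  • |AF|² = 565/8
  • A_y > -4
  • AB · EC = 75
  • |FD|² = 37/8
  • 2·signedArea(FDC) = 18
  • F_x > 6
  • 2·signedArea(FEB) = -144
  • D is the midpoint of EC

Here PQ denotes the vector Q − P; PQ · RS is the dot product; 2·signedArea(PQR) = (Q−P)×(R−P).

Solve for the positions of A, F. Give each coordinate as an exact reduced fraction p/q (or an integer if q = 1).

1. F_x = 27/4  [2·signedArea(FDC) = 18 ∩ 2·signedArea(FEB) = -144]
2. F_y = 15/4  [2·signedArea(FDC) = 18 ∩ 2·signedArea(FEB) = -144]
   → F = (27/4, 15/4)
3. A_x = 5/2  [line -5·x + -17·y + -47 = 0 ∩ |AF|² = 565/8]
4. A_y = -7/2  [line -5·x + -17·y + -47 = 0 ∩ |AF|² = 565/8]
   → A = (5/2, -7/2)

A = (5/2, -7/2)
F = (27/4, 15/4)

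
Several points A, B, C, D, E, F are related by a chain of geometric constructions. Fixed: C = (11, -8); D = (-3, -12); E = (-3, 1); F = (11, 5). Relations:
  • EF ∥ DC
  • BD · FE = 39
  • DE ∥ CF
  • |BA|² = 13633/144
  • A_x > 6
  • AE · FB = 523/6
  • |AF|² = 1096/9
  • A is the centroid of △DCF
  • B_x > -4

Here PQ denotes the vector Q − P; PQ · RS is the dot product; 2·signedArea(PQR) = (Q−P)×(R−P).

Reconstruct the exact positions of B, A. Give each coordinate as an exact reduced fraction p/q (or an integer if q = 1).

1. A_x = 19/3  [A is the centroid of △DCF]
2. A_y = -5  [A is the centroid of △DCF]
   → A = (19/3, -5)
3. B_x = -3  [BD · FE = 39 ∩ AE · FB = 523/6]
4. B_y = -9/4  [BD · FE = 39 ∩ AE · FB = 523/6]
   → B = (-3, -9/4)

A = (19/3, -5)
B = (-3, -9/4)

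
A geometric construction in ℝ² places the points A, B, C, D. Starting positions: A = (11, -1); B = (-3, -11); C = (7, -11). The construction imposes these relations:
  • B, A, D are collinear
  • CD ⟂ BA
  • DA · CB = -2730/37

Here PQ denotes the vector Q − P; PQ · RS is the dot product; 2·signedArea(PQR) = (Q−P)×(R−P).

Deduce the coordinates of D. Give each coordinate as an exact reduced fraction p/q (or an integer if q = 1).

D = (134/37, -232/37)

1. D_x = 134/37  [B, A, D are collinear ∩ CD ⟂ BA]
2. D_y = -232/37  [B, A, D are collinear ∩ CD ⟂ BA]
   → D = (134/37, -232/37)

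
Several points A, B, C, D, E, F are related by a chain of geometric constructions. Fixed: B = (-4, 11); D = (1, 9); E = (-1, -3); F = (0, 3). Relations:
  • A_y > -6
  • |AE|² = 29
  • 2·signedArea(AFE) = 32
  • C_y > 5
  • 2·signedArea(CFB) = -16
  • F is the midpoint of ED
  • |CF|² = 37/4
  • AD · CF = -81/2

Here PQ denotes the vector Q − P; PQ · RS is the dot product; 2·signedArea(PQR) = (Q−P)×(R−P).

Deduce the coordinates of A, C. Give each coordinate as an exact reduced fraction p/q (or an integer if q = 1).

1. C_x = 1/2  [line -8·x + -4·y + 28 = 0 ∩ |CF|² = 37/4]
2. C_y = 6  [line -8·x + -4·y + 28 = 0 ∩ |CF|² = 37/4]
   → C = (1/2, 6)
3. A_x = 4  [AD · CF = -81/2 ∩ 2·signedArea(AFE) = 32]
4. A_y = -5  [AD · CF = -81/2 ∩ 2·signedArea(AFE) = 32]
   → A = (4, -5)

A = (4, -5)
C = (1/2, 6)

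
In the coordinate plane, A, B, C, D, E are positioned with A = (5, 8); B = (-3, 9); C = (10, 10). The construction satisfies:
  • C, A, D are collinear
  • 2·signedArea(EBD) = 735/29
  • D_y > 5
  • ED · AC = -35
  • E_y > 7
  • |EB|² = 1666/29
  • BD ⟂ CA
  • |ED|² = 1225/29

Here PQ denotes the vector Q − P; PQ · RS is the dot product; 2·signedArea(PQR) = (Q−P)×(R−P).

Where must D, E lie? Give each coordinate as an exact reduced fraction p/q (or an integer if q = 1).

D = (-45/29, 156/29)
E = (130/29, 226/29)

1. D_x = -45/29  [C, A, D are collinear ∩ BD ⟂ CA]
2. D_y = 156/29  [C, A, D are collinear ∩ BD ⟂ CA]
   → D = (-45/29, 156/29)
3. E_x = 130/29  [line 105/29·x + 42/29·y + -798/29 = 0 ∩ |ED|² = 1225/29]
4. E_y = 226/29  [line 105/29·x + 42/29·y + -798/29 = 0 ∩ |ED|² = 1225/29]
   → E = (130/29, 226/29)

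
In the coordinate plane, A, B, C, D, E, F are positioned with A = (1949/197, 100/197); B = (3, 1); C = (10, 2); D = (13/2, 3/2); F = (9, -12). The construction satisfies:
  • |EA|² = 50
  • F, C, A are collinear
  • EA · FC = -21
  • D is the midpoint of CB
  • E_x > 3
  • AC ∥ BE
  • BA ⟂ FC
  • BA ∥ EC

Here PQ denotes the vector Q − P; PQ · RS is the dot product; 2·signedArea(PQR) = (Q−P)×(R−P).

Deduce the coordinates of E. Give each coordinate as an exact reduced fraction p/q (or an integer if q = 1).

1. E_x = 612/197  [BA ∥ EC ∩ AC ∥ BE]
2. E_y = 491/197  [BA ∥ EC ∩ AC ∥ BE]
   → E = (612/197, 491/197)

E = (612/197, 491/197)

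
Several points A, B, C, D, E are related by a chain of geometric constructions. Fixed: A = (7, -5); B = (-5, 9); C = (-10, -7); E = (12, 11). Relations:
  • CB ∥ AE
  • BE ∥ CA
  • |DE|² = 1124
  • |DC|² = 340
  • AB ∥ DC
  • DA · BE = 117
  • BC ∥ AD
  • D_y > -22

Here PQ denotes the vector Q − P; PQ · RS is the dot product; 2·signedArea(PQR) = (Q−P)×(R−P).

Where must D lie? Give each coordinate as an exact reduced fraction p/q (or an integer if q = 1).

D = (2, -21)

1. D_x = 2  [AB ∥ DC ∩ BC ∥ AD]
2. D_y = -21  [AB ∥ DC ∩ BC ∥ AD]
   → D = (2, -21)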